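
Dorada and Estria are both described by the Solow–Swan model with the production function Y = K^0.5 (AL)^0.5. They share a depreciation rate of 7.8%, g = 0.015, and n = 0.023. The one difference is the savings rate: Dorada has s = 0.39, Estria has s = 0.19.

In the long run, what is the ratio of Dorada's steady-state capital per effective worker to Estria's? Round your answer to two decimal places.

k*_D / k*_E ≈ 4.21

Steady-state k* = [s/(n + g + δ)]^(1/(1−α)), so the ratio is [ (s_D/(n + g + δ)_D) / (s_E/(n + g + δ)_E) ]^2.
s_D/(n + g + δ)_D = 0.39/0.116 = 3.3621; s_E/(n + g + δ)_E = 0.19/0.116 = 1.6379.
Ratio = (3.3621/1.6379)^2 = 2.0527^2 ≈ 4.2136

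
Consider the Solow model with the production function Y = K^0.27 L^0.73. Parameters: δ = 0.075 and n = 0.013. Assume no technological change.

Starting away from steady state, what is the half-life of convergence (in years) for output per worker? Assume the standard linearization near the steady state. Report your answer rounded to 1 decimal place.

about 10.8 years

Near the steady state the convergence rate is λ = (1 − α)(n + δ).
λ = (1 − 0.27) × 0.088 = 0.73 × 0.088 = 0.06424
Half-life = ln 2 / λ = 0.6931 / 0.06424 ≈ 10.79 years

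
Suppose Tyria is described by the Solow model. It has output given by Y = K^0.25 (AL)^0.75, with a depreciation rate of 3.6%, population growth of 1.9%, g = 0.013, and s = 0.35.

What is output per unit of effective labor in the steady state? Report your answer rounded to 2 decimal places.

Steady state requires s·f(k) = (n + g + δ)·k, i.e. s·k^α = (n + g + δ)·k.
Dividing both sides by k: k^(1−α) = s / (n + g + δ).
k^0.75 = 0.35 / (0.019 + 0.013 + 0.036) = 0.35 / 0.068 = 5.1471
k* = 5.1471^(1/0.75) ≈ 8.8869
y* = (k*)^α = 8.8869^0.25 ≈ 1.7266

y* ≈ 1.73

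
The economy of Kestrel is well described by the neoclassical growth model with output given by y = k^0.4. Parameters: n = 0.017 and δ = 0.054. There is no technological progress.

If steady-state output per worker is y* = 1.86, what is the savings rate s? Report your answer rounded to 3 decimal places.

s ≈ 0.180

At the steady state, Δk = 0, so s·k^α = (n + δ)·k.
Since y* = [s/(n + δ)]^(α/(1−α)), we have s/(n + δ) = (y*)^((1−α)/α) = 1.86^1.5 = 2.5367.
Therefore s = 2.5367 × (n + δ) = 2.5367 × 0.071 = 0.1801.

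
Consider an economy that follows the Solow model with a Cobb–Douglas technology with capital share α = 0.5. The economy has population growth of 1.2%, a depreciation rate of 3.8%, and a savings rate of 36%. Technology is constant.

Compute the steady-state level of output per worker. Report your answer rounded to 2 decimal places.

At the steady state, Δk = 0, so s·k^α = (n + δ)·k.
Rearranging, k^(1−α) = s / (n + δ).
k^0.5 = 0.36 / (0.012 + 0.038) = 0.36 / 0.050 = 7.2000
k* = 7.2000^(1/0.5) ≈ 51.8400
y* = (k*)^α = 51.8400^0.5 ≈ 7.2000

y* = 7.20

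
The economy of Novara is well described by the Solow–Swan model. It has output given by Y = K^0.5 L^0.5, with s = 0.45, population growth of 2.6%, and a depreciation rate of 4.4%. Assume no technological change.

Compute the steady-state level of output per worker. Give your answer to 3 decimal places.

y* = 6.429

In steady state, investment equals break-even investment: s·k^α = (n + δ)·k.
Dividing both sides by k: k^(1−α) = s / (n + δ).
k^0.5 = 0.45 / (0.026 + 0.044) = 0.45 / 0.070 = 6.4286
k* = 6.4286^(1/0.5) ≈ 41.3269
y* = (k*)^α = 41.3269^0.5 ≈ 6.4286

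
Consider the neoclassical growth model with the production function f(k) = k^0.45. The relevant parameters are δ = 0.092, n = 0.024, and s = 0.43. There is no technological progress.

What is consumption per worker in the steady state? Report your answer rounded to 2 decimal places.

In steady state, investment equals break-even investment: s·k^α = (n + δ)·k.
Dividing both sides by k: k^(1−α) = s / (n + δ).
k^0.55 = 0.43 / (0.024 + 0.092) = 0.43 / 0.116 = 3.7069
k* = 3.7069^(1/0.55) ≈ 10.8284
y* = (k*)^α = 10.8284^0.45 ≈ 2.9212
c* = (1 − s)·y* = (1 − 0.43) × 2.9212 ≈ 1.6651

c* ≈ 1.67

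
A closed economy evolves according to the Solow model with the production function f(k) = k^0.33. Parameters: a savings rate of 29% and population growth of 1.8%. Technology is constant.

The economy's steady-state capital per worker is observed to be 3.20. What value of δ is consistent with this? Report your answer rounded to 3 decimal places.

δ ≈ 0.115

At the steady state, Δk = 0, so s·k^α = (n + δ)·k.
So s / (n + δ) = (k*)^(1−α) = 3.20^0.67 = 2.1800.
Therefore n + δ = s / 2.1800 = 0.29 / 2.1800 = 0.1330, so δ = 0.1330 − 0.018 = 0.1150.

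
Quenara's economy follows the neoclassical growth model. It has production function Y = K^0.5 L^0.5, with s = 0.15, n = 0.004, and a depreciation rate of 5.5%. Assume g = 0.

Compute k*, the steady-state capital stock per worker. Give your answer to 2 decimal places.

At the steady state, Δk = 0, so s·k^α = (n + δ)·k.
Dividing both sides by k: k^(1−α) = s / (n + δ).
k^0.5 = 0.15 / (0.004 + 0.055) = 0.15 / 0.059 = 2.5424
k* = 2.5424^(1/0.5) ≈ 6.4638

k* = 6.46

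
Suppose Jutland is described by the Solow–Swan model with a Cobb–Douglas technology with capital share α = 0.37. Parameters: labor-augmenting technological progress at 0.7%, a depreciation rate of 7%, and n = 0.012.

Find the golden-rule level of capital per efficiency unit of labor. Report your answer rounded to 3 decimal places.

k_gold ≈ 9.599

The golden rule sets f'(k) = n + g + δ, i.e. α·k^(α−1) = n + g + δ.
So k^(1−α) = α / (n + g + δ) = 0.37 / 0.089 = 4.1573.
k_gold = 4.1573^(1/0.63) ≈ 9.5993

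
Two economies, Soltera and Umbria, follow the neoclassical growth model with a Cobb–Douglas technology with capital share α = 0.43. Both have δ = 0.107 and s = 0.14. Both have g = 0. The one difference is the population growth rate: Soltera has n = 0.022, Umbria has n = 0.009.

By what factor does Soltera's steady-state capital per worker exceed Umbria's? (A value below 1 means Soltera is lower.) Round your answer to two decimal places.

Steady-state k* = [s/(n + δ)]^(1/(1−α)), so the ratio is [ (s_S/(n + δ)_S) / (s_U/(n + δ)_U) ]^1.7544.
s_S/(n + δ)_S = 0.14/0.129 = 1.0853; s_U/(n + δ)_U = 0.14/0.116 = 1.2069.
Ratio = (1.0853/1.2069)^1.7544 = 0.8992^1.7544 ≈ 0.8299

ratio ≈ 0.83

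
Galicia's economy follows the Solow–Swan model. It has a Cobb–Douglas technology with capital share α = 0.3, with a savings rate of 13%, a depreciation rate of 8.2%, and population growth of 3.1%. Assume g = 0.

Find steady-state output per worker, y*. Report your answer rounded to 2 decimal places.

y* ≈ 1.06

Steady state requires s·f(k) = (n + δ)·k, i.e. s·k^α = (n + δ)·k.
Rearranging, k^(1−α) = s / (n + δ).
k^0.7 = 0.13 / (0.031 + 0.082) = 0.13 / 0.113 = 1.1504
k* = 1.1504^(1/0.7) ≈ 1.2216
y* = (k*)^α = 1.2216^0.3 ≈ 1.0619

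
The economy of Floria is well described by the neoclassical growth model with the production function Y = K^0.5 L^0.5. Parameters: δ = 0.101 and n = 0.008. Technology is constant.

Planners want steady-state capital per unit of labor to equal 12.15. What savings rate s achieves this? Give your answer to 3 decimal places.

s ≈ 0.380

In steady state, investment equals break-even investment: s·k^α = (n + δ)·k.
So s / (n + δ) = (k*)^(1−α) = 12.15^0.5 = 3.4857.
Therefore s = 3.4857 × (n + δ) = 3.4857 × 0.109 = 0.3799.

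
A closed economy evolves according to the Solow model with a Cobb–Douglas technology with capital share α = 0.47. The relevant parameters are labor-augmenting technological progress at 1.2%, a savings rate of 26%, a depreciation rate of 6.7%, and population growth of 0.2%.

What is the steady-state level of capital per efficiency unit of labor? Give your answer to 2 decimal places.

k* ≈ 9.03

Steady state requires s·f(k) = (n + g + δ)·k, i.e. s·k^α = (n + g + δ)·k.
Dividing both sides by k: k^(1−α) = s / (n + g + δ).
k^0.53 = 0.26 / (0.002 + 0.012 + 0.067) = 0.26 / 0.081 = 3.2099
k* = 3.2099^(1/0.53) ≈ 9.0291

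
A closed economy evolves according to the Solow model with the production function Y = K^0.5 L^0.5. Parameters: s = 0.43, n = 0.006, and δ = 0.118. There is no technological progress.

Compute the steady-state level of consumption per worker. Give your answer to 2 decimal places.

At the steady state, Δk = 0, so s·k^α = (n + δ)·k.
Rearranging, k^(1−α) = s / (n + δ).
k^0.5 = 0.43 / (0.006 + 0.118) = 0.43 / 0.124 = 3.4677
k* = 3.4677^(1/0.5) ≈ 12.0249
y* = (k*)^α = 12.0249^0.5 ≈ 3.4677
c* = (1 − s)·y* = (1 − 0.43) × 3.4677 ≈ 1.9766

c* ≈ 1.98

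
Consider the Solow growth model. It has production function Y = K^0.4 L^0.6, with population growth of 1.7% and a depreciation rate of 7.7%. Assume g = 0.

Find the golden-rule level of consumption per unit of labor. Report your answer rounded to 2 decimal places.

At the golden rule, f'(k) = n + δ, so α·k^(α−1) = n + δ and k_gold = (α/(n + δ))^(1/(1−α)).
k_gold = (0.4/0.094)^(1/0.6) = 4.2553^1.6667 ≈ 11.1748
c_gold = f(k_gold) − (n + δ)·k_gold = 2.6260 − 0.094×11.1748 ≈ 1.5756

c_gold ≈ 1.58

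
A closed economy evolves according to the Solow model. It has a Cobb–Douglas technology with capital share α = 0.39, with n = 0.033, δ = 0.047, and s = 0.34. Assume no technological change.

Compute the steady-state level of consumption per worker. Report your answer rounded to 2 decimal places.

At the steady state, Δk = 0, so s·k^α = (n + δ)·k.
Rearranging, k^(1−α) = s / (n + δ).
k^0.61 = 0.34 / (0.033 + 0.047) = 0.34 / 0.080 = 4.2500
k* = 4.2500^(1/0.61) ≈ 10.7188
y* = (k*)^α = 10.7188^0.39 ≈ 2.5221
c* = (1 − s)·y* = (1 − 0.34) × 2.5221 ≈ 1.6646

c* = 1.66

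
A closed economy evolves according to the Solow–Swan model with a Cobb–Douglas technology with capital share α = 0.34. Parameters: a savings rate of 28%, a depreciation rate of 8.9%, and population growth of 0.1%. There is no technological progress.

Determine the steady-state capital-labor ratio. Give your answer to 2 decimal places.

k* ≈ 5.58

Steady state requires s·f(k) = (n + δ)·k, i.e. s·k^α = (n + δ)·k.
Rearranging, k^(1−α) = s / (n + δ).
k^0.66 = 0.28 / (0.001 + 0.089) = 0.28 / 0.090 = 3.1111
k* = 3.1111^(1/0.66) ≈ 5.5826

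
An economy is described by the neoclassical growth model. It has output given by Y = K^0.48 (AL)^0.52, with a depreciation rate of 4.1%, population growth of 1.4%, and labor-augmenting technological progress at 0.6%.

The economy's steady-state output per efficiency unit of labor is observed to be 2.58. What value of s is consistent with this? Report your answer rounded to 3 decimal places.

s ≈ 0.170

At the steady state, Δk = 0, so s·k^α = (n + g + δ)·k.
Since y* = [s/(n + g + δ)]^(α/(1−α)), we have s/(n + g + δ) = (y*)^((1−α)/α) = 2.58^1.0833 = 2.7919.
Therefore s = 2.7919 × (n + g + δ) = 2.7919 × 0.061 = 0.1703.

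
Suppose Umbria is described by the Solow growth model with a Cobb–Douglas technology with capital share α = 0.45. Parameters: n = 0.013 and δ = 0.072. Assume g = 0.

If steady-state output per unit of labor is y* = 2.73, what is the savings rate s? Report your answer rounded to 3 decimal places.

At the steady state, Δk = 0, so s·k^α = (n + δ)·k.
Since y* = [s/(n + δ)]^(α/(1−α)), we have s/(n + δ) = (y*)^((1−α)/α) = 2.73^1.2222 = 3.4125.
Therefore s = 3.4125 × (n + δ) = 3.4125 × 0.085 = 0.2901.

s ≈ 0.290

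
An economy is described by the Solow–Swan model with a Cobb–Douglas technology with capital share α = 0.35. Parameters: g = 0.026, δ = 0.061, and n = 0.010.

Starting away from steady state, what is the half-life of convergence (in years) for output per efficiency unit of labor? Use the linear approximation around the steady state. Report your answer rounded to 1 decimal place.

Near the steady state the convergence rate is λ = (1 − α)(n + g + δ).
λ = (1 − 0.35) × 0.097 = 0.65 × 0.097 = 0.06305
Half-life = ln 2 / λ = 0.6931 / 0.06305 ≈ 10.99 years

half-life ≈ 11.0 years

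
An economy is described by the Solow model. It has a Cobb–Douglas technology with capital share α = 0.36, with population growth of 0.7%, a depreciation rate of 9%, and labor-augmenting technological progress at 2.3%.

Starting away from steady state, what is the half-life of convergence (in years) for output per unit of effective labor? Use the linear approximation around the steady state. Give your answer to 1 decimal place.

t_½ ≈ 9.0 years

Near the steady state the convergence rate is λ = (1 − α)(n + g + δ).
λ = (1 − 0.36) × 0.120 = 0.64 × 0.120 = 0.0768
Half-life = ln 2 / λ = 0.6931 / 0.0768 ≈ 9.02 years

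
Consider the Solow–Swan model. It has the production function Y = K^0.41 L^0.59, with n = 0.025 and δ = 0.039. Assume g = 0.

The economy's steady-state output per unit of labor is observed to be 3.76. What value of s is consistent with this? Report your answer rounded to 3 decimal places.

In steady state, investment equals break-even investment: s·k^α = (n + δ)·k.
Since y* = [s/(n + δ)]^(α/(1−α)), we have s/(n + δ) = (y*)^((1−α)/α) = 3.76^1.439 = 6.7250.
Therefore s = 6.7250 × (n + δ) = 6.7250 × 0.064 = 0.4304.

s ≈ 0.430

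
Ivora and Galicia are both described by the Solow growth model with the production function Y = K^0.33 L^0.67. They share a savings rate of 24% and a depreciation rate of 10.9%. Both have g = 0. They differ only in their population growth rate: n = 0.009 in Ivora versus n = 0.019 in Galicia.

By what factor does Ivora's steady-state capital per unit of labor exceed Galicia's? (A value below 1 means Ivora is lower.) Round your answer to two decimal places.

ratio ≈ 1.13

Steady-state k* = [s/(n + δ)]^(1/(1−α)), so the ratio is [ (s_I/(n + δ)_I) / (s_G/(n + δ)_G) ]^1.4925.
s_I/(n + δ)_I = 0.24/0.118 = 2.0339; s_G/(n + δ)_G = 0.24/0.128 = 1.8750.
Ratio = (2.0339/1.8750)^1.4925 = 1.0847^1.4925 ≈ 1.1290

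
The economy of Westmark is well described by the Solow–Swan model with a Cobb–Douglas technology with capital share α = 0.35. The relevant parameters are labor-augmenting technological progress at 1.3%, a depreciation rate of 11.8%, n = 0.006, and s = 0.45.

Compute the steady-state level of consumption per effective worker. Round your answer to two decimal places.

c* ≈ 1.04

At the steady state, Δk = 0, so s·k^α = (n + g + δ)·k.
Rearranging, k^(1−α) = s / (n + g + δ).
k^0.65 = 0.45 / (0.006 + 0.013 + 0.118) = 0.45 / 0.137 = 3.2847
k* = 3.2847^(1/0.65) ≈ 6.2317
y* = (k*)^α = 6.2317^0.35 ≈ 1.8972
c* = (1 − s)·y* = (1 − 0.45) × 1.8972 ≈ 1.0435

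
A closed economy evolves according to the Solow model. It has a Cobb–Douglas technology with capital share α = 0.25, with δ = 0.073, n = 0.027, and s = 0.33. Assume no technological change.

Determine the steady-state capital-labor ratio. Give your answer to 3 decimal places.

k* ≈ 4.913

At the steady state, Δk = 0, so s·k^α = (n + δ)·k.
Dividing both sides by k: k^(1−α) = s / (n + δ).
k^0.75 = 0.33 / (0.027 + 0.073) = 0.33 / 0.100 = 3.3000
k* = 3.3000^(1/0.75) ≈ 4.9131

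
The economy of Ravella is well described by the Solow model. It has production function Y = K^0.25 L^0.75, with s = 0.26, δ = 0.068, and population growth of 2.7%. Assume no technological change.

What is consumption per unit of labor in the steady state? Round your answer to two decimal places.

c* ≈ 1.04

In steady state, investment equals break-even investment: s·k^α = (n + δ)·k.
Rearranging, k^(1−α) = s / (n + δ).
k^0.75 = 0.26 / (0.027 + 0.068) = 0.26 / 0.095 = 2.7368
k* = 2.7368^(1/0.75) ≈ 3.8282
y* = (k*)^α = 3.8282^0.25 ≈ 1.3988
c* = (1 − s)·y* = (1 − 0.26) × 1.3988 ≈ 1.0351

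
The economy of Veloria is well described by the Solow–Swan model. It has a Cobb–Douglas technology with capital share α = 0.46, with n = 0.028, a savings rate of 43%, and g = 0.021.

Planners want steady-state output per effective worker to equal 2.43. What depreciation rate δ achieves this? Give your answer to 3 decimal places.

Steady state requires s·f(k) = (n + g + δ)·k, i.e. s·k^α = (n + g + δ)·k.
Since y* = [s/(n + g + δ)]^(α/(1−α)), we have s/(n + g + δ) = (y*)^((1−α)/α) = 2.43^1.1739 = 2.8357.
Therefore n + g + δ = s / 2.8357 = 0.43 / 2.8357 = 0.1516, so δ = 0.1516 − 0.049 = 0.1026.

δ ≈ 0.103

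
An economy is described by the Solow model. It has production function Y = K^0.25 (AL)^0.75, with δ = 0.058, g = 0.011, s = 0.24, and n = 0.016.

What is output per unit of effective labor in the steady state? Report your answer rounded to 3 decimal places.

At the steady state, Δk = 0, so s·k^α = (n + g + δ)·k.
Dividing both sides by k: k^(1−α) = s / (n + g + δ).
k^0.75 = 0.24 / (0.016 + 0.011 + 0.058) = 0.24 / 0.085 = 2.8235
k* = 2.8235^(1/0.75) ≈ 3.9907
y* = (k*)^α = 3.9907^0.25 ≈ 1.4134

y* ≈ 1.413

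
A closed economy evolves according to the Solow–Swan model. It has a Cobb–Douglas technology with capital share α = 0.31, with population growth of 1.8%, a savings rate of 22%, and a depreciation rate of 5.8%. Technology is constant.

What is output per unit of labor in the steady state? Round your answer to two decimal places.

y* = 1.61

Steady state requires s·f(k) = (n + δ)·k, i.e. s·k^α = (n + δ)·k.
Dividing both sides by k: k^(1−α) = s / (n + δ).
k^0.69 = 0.22 / (0.018 + 0.058) = 0.22 / 0.076 = 2.8947
k* = 2.8947^(1/0.69) ≈ 4.6665
y* = (k*)^α = 4.6665^0.31 ≈ 1.6121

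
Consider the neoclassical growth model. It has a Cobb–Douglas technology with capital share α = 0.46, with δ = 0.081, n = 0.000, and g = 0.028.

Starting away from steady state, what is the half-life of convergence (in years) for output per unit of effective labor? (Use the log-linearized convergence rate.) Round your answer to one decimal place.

Near the steady state the convergence rate is λ = (1 − α)(n + g + δ).
λ = (1 − 0.46) × 0.109 = 0.54 × 0.109 = 0.05886
Half-life = ln 2 / λ = 0.6931 / 0.05886 ≈ 11.78 years

about 11.8 years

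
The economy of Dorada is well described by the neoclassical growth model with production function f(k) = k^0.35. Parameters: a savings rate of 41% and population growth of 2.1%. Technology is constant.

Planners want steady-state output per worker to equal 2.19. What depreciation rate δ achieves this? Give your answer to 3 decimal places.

δ ≈ 0.075

Steady state requires s·f(k) = (n + δ)·k, i.e. s·k^α = (n + δ)·k.
Since y* = [s/(n + δ)]^(α/(1−α)), we have s/(n + δ) = (y*)^((1−α)/α) = 2.19^1.8571 = 4.2878.
Therefore n + δ = s / 4.2878 = 0.41 / 4.2878 = 0.0956, so δ = 0.0956 − 0.021 = 0.0746.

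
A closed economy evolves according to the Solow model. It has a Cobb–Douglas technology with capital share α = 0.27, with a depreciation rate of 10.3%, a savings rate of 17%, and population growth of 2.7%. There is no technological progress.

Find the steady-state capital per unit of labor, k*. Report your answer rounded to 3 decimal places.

In steady state, investment equals break-even investment: s·k^α = (n + δ)·k.
Rearranging, k^(1−α) = s / (n + δ).
k^0.73 = 0.17 / (0.027 + 0.103) = 0.17 / 0.130 = 1.3077
k* = 1.3077^(1/0.73) ≈ 1.4441

k* ≈ 1.444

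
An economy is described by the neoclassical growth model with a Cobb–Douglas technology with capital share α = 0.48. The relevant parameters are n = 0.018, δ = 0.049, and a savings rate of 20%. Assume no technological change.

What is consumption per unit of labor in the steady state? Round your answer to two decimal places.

At the steady state, Δk = 0, so s·k^α = (n + δ)·k.
Rearranging, k^(1−α) = s / (n + δ).
k^0.52 = 0.20 / (0.018 + 0.049) = 0.20 / 0.067 = 2.9851
k* = 2.9851^(1/0.52) ≈ 8.1919
y* = (k*)^α = 8.1919^0.48 ≈ 2.7443
c* = (1 − s)·y* = (1 − 0.20) × 2.7443 ≈ 2.1954

c* = 2.20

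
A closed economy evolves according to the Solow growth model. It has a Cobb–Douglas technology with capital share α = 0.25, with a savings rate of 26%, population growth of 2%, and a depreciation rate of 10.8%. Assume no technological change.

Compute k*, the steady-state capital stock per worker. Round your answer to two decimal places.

At the steady state, Δk = 0, so s·k^α = (n + δ)·k.
Rearranging, k^(1−α) = s / (n + δ).
k^0.75 = 0.26 / (0.020 + 0.108) = 0.26 / 0.128 = 2.0313
k* = 2.0313^(1/0.75) ≈ 2.5726

k* = 2.57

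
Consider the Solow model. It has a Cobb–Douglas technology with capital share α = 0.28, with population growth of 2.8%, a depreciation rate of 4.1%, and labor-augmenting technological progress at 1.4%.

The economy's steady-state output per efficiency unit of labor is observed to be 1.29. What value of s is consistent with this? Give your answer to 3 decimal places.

s ≈ 0.160

At the steady state, Δk = 0, so s·k^α = (n + g + δ)·k.
Since y* = [s/(n + g + δ)]^(α/(1−α)), we have s/(n + g + δ) = (y*)^((1−α)/α) = 1.29^2.5714 = 1.9247.
Therefore s = 1.9247 × (n + g + δ) = 1.9247 × 0.083 = 0.1598.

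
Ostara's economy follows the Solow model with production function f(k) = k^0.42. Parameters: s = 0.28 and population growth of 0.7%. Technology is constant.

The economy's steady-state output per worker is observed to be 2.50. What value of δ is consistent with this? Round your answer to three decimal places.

δ ≈ 0.072

Steady state requires s·f(k) = (n + δ)·k, i.e. s·k^α = (n + δ)·k.
Since y* = [s/(n + δ)]^(α/(1−α)), we have s/(n + δ) = (y*)^((1−α)/α) = 2.50^1.381 = 3.5445.
Therefore n + δ = s / 3.5445 = 0.28 / 3.5445 = 0.0790, so δ = 0.0790 − 0.007 = 0.0720.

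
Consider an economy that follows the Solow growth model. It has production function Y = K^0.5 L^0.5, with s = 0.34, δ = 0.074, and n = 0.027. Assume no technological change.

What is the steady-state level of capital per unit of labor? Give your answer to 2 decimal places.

In steady state, investment equals break-even investment: s·k^α = (n + δ)·k.
Rearranging, k^(1−α) = s / (n + δ).
k^0.5 = 0.34 / (0.027 + 0.074) = 0.34 / 0.101 = 3.3663
k* = 3.3663^(1/0.5) ≈ 11.3320

k* ≈ 11.33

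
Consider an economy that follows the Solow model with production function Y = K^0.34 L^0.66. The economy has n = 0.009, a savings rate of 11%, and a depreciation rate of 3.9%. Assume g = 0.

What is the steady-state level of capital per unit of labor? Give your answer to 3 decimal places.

k* ≈ 3.513

At the steady state, Δk = 0, so s·k^α = (n + δ)·k.
Rearranging, k^(1−α) = s / (n + δ).
k^0.66 = 0.11 / (0.009 + 0.039) = 0.11 / 0.048 = 2.2917
k* = 2.2917^(1/0.66) ≈ 3.5131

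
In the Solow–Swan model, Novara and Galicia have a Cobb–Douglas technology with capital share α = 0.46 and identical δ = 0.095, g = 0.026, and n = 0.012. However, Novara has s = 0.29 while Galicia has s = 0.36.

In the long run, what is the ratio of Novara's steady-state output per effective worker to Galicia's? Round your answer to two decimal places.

Steady-state y* = [s/(n + g + δ)]^(α/(1−α)), so the ratio is [ (s_N/(n + g + δ)_N) / (s_G/(n + g + δ)_G) ]^0.8519.
s_N/(n + g + δ)_N = 0.29/0.133 = 2.1805; s_G/(n + g + δ)_G = 0.36/0.133 = 2.7068.
Ratio = (2.1805/2.7068)^0.8519 = 0.8056^0.8519 ≈ 0.8318

y*_N / y*_G ≈ 0.83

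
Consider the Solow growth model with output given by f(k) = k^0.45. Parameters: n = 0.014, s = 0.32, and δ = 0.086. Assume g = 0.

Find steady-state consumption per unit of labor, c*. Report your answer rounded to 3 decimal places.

Steady state requires s·f(k) = (n + δ)·k, i.e. s·k^α = (n + δ)·k.
Rearranging, k^(1−α) = s / (n + δ).
k^0.55 = 0.32 / (0.014 + 0.086) = 0.32 / 0.100 = 3.2000
k* = 3.2000^(1/0.55) ≈ 8.2881
y* = (k*)^α = 8.2881^0.45 ≈ 2.5900
c* = (1 − s)·y* = (1 − 0.32) × 2.5900 ≈ 1.7612

c* = 1.761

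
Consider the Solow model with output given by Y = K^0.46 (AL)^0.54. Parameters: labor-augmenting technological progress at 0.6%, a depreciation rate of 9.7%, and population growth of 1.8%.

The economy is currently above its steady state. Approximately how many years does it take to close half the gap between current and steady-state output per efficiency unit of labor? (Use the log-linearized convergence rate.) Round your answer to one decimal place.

half-life ≈ 10.6 years

Near the steady state the convergence rate is λ = (1 − α)(n + g + δ).
λ = (1 − 0.46) × 0.121 = 0.54 × 0.121 = 0.06534
Half-life = ln 2 / λ = 0.6931 / 0.06534 ≈ 10.61 years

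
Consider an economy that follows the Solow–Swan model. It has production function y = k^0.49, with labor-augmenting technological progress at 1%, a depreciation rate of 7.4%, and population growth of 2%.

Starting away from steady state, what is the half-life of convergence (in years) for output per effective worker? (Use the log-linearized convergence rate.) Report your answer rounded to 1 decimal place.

Near the steady state the convergence rate is λ = (1 − α)(n + g + δ).
λ = (1 − 0.49) × 0.104 = 0.51 × 0.104 = 0.05304
Half-life = ln 2 / λ = 0.6931 / 0.05304 ≈ 13.07 years

half-life ≈ 13.1 years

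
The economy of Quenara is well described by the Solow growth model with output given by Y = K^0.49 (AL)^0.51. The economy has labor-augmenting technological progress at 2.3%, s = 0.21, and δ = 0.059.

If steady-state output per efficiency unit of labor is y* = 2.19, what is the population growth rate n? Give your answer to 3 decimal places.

n ≈ 0.011

Steady state requires s·f(k) = (n + g + δ)·k, i.e. s·k^α = (n + g + δ)·k.
Since y* = [s/(n + g + δ)]^(α/(1−α)), we have s/(n + g + δ) = (y*)^((1−α)/α) = 2.19^1.0408 = 2.2612.
Therefore n + g + δ = s / 2.2612 = 0.21 / 2.2612 = 0.0929, so n = 0.0929 − 0.082 = 0.0109.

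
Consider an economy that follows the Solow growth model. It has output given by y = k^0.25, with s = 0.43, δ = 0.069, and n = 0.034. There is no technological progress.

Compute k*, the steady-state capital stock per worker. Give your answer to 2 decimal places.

In steady state, investment equals break-even investment: s·k^α = (n + δ)·k.
Dividing both sides by k: k^(1−α) = s / (n + δ).
k^0.75 = 0.43 / (0.034 + 0.069) = 0.43 / 0.103 = 4.1748
k* = 4.1748^(1/0.75) ≈ 6.7222

k* = 6.72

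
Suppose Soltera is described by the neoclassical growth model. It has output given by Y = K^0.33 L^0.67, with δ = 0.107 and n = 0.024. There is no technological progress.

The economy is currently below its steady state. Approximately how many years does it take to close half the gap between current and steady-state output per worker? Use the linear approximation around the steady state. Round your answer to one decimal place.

Near the steady state the convergence rate is λ = (1 − α)(n + δ).
λ = (1 − 0.33) × 0.131 = 0.67 × 0.131 = 0.08777
Half-life = ln 2 / λ = 0.6931 / 0.08777 ≈ 7.90 years

t_½ ≈ 7.9 years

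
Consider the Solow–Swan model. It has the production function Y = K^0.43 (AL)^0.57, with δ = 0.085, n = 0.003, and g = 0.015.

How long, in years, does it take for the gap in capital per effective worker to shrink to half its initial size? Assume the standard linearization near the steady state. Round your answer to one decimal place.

about 11.8 years

Near the steady state the convergence rate is λ = (1 − α)(n + g + δ).
λ = (1 − 0.43) × 0.103 = 0.57 × 0.103 = 0.05871
Half-life = ln 2 / λ = 0.6931 / 0.05871 ≈ 11.81 years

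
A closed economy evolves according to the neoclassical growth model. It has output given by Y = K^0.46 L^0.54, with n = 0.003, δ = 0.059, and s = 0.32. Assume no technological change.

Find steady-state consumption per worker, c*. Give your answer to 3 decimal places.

c* = 2.752

At the steady state, Δk = 0, so s·k^α = (n + δ)·k.
Rearranging, k^(1−α) = s / (n + δ).
k^0.54 = 0.32 / (0.003 + 0.059) = 0.32 / 0.062 = 5.1613
k* = 5.1613^(1/0.54) ≈ 20.8893
y* = (k*)^α = 20.8893^0.46 ≈ 4.0473
c* = (1 − s)·y* = (1 − 0.32) × 4.0473 ≈ 2.7522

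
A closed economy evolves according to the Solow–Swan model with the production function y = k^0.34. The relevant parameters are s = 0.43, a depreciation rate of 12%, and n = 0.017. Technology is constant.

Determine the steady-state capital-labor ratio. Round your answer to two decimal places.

In steady state, investment equals break-even investment: s·k^α = (n + δ)·k.
Dividing both sides by k: k^(1−α) = s / (n + δ).
k^0.66 = 0.43 / (0.017 + 0.120) = 0.43 / 0.137 = 3.1387
k* = 3.1387^(1/0.66) ≈ 5.6578

k* = 5.66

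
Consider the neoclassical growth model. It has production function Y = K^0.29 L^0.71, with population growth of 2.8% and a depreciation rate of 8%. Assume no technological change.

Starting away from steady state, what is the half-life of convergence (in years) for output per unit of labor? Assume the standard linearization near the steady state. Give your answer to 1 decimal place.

Near the steady state the convergence rate is λ = (1 − α)(n + δ).
λ = (1 − 0.29) × 0.108 = 0.71 × 0.108 = 0.07668
Half-life = ln 2 / λ = 0.6931 / 0.07668 ≈ 9.04 years

t_½ ≈ 9.0 years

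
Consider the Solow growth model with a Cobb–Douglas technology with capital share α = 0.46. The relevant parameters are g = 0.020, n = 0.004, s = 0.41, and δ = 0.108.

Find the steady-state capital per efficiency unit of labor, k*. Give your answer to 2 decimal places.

At the steady state, Δk = 0, so s·k^α = (n + g + δ)·k.
Rearranging, k^(1−α) = s / (n + g + δ).
k^0.54 = 0.41 / (0.004 + 0.020 + 0.108) = 0.41 / 0.132 = 3.1061
k* = 3.1061^(1/0.54) ≈ 8.1566

k* = 8.16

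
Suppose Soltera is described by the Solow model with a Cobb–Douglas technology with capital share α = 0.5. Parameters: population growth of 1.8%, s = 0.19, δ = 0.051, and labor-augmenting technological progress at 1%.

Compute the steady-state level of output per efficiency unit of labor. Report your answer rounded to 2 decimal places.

In steady state, investment equals break-even investment: s·k^α = (n + g + δ)·k.
Rearranging, k^(1−α) = s / (n + g + δ).
k^0.5 = 0.19 / (0.018 + 0.010 + 0.051) = 0.19 / 0.079 = 2.4051
k* = 2.4051^(1/0.5) ≈ 5.7845
y* = (k*)^α = 5.7845^0.5 ≈ 2.4051

y* ≈ 2.41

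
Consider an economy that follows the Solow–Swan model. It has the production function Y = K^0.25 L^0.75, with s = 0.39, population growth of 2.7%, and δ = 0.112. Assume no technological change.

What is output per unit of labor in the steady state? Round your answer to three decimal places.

y* ≈ 1.410

In steady state, investment equals break-even investment: s·k^α = (n + δ)·k.
Dividing both sides by k: k^(1−α) = s / (n + δ).
k^0.75 = 0.39 / (0.027 + 0.112) = 0.39 / 0.139 = 2.8058
k* = 2.8058^(1/0.75) ≈ 3.9574
y* = (k*)^α = 3.9574^0.25 ≈ 1.4104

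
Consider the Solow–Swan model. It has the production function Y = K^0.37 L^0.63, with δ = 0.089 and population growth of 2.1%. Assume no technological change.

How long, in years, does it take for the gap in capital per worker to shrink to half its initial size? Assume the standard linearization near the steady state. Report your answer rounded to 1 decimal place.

half-life ≈ 10.0 years

Near the steady state the convergence rate is λ = (1 − α)(n + δ).
λ = (1 − 0.37) × 0.110 = 0.63 × 0.110 = 0.0693
Half-life = ln 2 / λ = 0.6931 / 0.0693 ≈ 10.00 years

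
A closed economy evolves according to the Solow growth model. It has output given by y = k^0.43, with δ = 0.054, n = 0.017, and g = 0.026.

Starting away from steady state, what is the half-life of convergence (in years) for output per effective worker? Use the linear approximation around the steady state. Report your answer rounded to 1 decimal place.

about 12.5 years

Near the steady state the convergence rate is λ = (1 − α)(n + g + δ).
λ = (1 − 0.43) × 0.097 = 0.57 × 0.097 = 0.05529
Half-life = ln 2 / λ = 0.6931 / 0.05529 ≈ 12.54 years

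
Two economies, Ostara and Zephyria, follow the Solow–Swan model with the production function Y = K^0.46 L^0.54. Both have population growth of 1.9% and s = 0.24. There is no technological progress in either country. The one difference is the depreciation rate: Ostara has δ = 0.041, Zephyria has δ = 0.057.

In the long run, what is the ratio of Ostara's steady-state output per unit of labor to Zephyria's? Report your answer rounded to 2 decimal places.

Steady-state y* = [s/(n + δ)]^(α/(1−α)), so the ratio is [ (s_O/(n + δ)_O) / (s_Z/(n + δ)_Z) ]^0.8519.
s_O/(n + δ)_O = 0.24/0.060 = 4.0000; s_Z/(n + δ)_Z = 0.24/0.076 = 3.1579.
Ratio = (4.0000/3.1579)^0.8519 = 1.2667^0.8519 ≈ 1.2231

ratio ≈ 1.22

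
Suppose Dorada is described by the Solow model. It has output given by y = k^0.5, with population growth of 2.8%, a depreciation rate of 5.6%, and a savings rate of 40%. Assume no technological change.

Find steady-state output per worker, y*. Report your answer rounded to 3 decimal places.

At the steady state, Δk = 0, so s·k^α = (n + δ)·k.
Dividing both sides by k: k^(1−α) = s / (n + δ).
k^0.5 = 0.40 / (0.028 + 0.056) = 0.40 / 0.084 = 4.7619
k* = 4.7619^(1/0.5) ≈ 22.6757
y* = (k*)^α = 22.6757^0.5 ≈ 4.7619

y* ≈ 4.762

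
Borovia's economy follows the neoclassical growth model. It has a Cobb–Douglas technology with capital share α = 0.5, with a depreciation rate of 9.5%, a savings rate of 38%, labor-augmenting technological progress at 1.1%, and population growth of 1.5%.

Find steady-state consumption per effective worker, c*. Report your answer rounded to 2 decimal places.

Steady state requires s·f(k) = (n + g + δ)·k, i.e. s·k^α = (n + g + δ)·k.
Dividing both sides by k: k^(1−α) = s / (n + g + δ).
k^0.5 = 0.38 / (0.015 + 0.011 + 0.095) = 0.38 / 0.121 = 3.1405
k* = 3.1405^(1/0.5) ≈ 9.8627
y* = (k*)^α = 9.8627^0.5 ≈ 3.1405
c* = (1 − s)·y* = (1 − 0.38) × 3.1405 ≈ 1.9471

c* = 1.95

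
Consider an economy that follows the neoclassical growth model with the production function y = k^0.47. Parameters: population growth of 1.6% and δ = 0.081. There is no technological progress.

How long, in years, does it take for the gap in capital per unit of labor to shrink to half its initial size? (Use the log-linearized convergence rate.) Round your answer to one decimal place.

Near the steady state the convergence rate is λ = (1 − α)(n + δ).
λ = (1 − 0.47) × 0.097 = 0.53 × 0.097 = 0.05141
Half-life = ln 2 / λ = 0.6931 / 0.05141 ≈ 13.48 years

t_½ ≈ 13.5 years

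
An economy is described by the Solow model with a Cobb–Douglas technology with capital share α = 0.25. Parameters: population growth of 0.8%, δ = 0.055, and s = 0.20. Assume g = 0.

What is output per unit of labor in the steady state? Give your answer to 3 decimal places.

y* = 1.470

At the steady state, Δk = 0, so s·k^α = (n + δ)·k.
Dividing both sides by k: k^(1−α) = s / (n + δ).
k^0.75 = 0.20 / (0.008 + 0.055) = 0.20 / 0.063 = 3.1746
k* = 3.1746^(1/0.75) ≈ 4.6657
y* = (k*)^α = 4.6657^0.25 ≈ 1.4697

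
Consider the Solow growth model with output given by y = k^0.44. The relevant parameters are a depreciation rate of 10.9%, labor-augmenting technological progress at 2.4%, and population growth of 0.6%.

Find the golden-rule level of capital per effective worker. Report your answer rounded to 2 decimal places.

k_gold ≈ 7.83

The golden rule sets f'(k) = n + g + δ, i.e. α·k^(α−1) = n + g + δ.
So k^(1−α) = α / (n + g + δ) = 0.44 / 0.139 = 3.1655.
k_gold = 3.1655^(1/0.56) ≈ 7.8279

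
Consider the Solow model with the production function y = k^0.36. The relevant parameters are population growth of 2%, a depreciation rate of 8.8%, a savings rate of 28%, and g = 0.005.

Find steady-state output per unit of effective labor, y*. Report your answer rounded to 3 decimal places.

y* = 1.666

Steady state requires s·f(k) = (n + g + δ)·k, i.e. s·k^α = (n + g + δ)·k.
Rearranging, k^(1−α) = s / (n + g + δ).
k^0.64 = 0.28 / (0.020 + 0.005 + 0.088) = 0.28 / 0.113 = 2.4779
k* = 2.4779^(1/0.64) ≈ 4.1282
y* = (k*)^α = 4.1282^0.36 ≈ 1.6660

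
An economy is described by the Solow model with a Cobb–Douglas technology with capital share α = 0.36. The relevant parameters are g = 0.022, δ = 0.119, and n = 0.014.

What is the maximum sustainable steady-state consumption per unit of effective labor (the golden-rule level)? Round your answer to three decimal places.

At the golden rule, f'(k) = n + g + δ, so α·k^(α−1) = n + g + δ and k_gold = (α/(n + g + δ))^(1/(1−α)).
k_gold = (0.36/0.155)^(1/0.64) = 2.3226^1.5625 ≈ 3.7311
c_gold = f(k_gold) − (n + g + δ)·k_gold = 1.6064 − 0.155×3.7311 ≈ 1.0281

c_gold ≈ 1.028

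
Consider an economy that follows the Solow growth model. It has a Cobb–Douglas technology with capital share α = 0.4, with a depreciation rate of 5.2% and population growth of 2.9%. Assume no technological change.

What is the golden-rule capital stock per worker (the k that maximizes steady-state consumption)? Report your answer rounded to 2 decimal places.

The golden rule sets f'(k) = n + δ, i.e. α·k^(α−1) = n + δ.
So k^(1−α) = α / (n + δ) = 0.4 / 0.081 = 4.9383.
k_gold = 4.9383^(1/0.6) ≈ 14.3206

k_gold ≈ 14.32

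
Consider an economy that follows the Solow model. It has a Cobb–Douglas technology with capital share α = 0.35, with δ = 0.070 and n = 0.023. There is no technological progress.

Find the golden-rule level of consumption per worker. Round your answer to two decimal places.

c_gold ≈ 1.33

At the golden rule, f'(k) = n + δ, so α·k^(α−1) = n + δ and k_gold = (α/(n + δ))^(1/(1−α)).
k_gold = (0.35/0.093)^(1/0.65) = 3.7634^1.5385 ≈ 7.6830
c_gold = f(k_gold) − (n + δ)·k_gold = 2.0414 − 0.093×7.6830 ≈ 1.3269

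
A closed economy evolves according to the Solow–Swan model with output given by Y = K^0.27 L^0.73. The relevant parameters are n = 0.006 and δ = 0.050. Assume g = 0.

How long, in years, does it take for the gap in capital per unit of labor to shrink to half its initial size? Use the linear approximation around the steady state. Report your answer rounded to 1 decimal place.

Near the steady state the convergence rate is λ = (1 − α)(n + δ).
λ = (1 − 0.27) × 0.056 = 0.73 × 0.056 = 0.04088
Half-life = ln 2 / λ = 0.6931 / 0.04088 ≈ 16.95 years

t_½ ≈ 17.0 years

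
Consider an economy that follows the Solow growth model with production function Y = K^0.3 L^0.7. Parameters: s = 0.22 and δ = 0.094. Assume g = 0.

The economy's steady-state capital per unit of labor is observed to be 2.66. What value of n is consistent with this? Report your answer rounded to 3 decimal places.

n ≈ 0.017

In steady state, investment equals break-even investment: s·k^α = (n + δ)·k.
So s / (n + δ) = (k*)^(1−α) = 2.66^0.7 = 1.9834.
Therefore n + δ = s / 1.9834 = 0.22 / 1.9834 = 0.1109, so n = 0.1109 − 0.094 = 0.0169.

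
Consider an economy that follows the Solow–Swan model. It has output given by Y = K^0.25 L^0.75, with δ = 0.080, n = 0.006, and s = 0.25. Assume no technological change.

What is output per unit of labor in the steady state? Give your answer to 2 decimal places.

In steady state, investment equals break-even investment: s·k^α = (n + δ)·k.
Rearranging, k^(1−α) = s / (n + δ).
k^0.75 = 0.25 / (0.006 + 0.080) = 0.25 / 0.086 = 2.9070
k* = 2.9070^(1/0.75) ≈ 4.1488
y* = (k*)^α = 4.1488^0.25 ≈ 1.4272

y* ≈ 1.43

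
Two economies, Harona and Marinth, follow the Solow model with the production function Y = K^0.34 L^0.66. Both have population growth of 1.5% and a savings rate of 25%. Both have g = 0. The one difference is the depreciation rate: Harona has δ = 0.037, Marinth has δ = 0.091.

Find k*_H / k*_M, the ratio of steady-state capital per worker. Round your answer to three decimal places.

k*_H / k*_M ≈ 2.942

Steady-state k* = [s/(n + δ)]^(1/(1−α)), so the ratio is [ (s_H/(n + δ)_H) / (s_M/(n + δ)_M) ]^1.5152.
s_H/(n + δ)_H = 0.25/0.052 = 4.8077; s_M/(n + δ)_M = 0.25/0.106 = 2.3585.
Ratio = (4.8077/2.3585)^1.5152 = 2.0385^1.5152 ≈ 2.9422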